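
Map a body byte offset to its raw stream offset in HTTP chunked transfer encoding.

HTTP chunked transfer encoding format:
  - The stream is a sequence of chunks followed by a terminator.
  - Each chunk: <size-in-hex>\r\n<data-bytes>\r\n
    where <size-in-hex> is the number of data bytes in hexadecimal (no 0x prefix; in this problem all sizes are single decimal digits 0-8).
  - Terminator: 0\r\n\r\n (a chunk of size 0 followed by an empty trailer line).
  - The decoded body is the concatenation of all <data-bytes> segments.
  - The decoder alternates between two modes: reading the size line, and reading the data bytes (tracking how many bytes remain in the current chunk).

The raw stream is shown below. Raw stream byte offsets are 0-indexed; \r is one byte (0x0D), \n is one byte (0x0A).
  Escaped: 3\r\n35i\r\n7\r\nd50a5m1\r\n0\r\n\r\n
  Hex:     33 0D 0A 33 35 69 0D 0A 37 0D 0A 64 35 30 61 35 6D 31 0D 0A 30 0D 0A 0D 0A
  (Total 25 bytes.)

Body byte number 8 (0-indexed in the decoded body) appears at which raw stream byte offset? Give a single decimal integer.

Answer: 16

Derivation:
Chunk 1: stream[0..1]='3' size=0x3=3, data at stream[3..6]='35i' -> body[0..3], body so far='35i'
Chunk 2: stream[8..9]='7' size=0x7=7, data at stream[11..18]='d50a5m1' -> body[3..10], body so far='35id50a5m1'
Chunk 3: stream[20..21]='0' size=0 (terminator). Final body='35id50a5m1' (10 bytes)
Body byte 8 at stream offset 16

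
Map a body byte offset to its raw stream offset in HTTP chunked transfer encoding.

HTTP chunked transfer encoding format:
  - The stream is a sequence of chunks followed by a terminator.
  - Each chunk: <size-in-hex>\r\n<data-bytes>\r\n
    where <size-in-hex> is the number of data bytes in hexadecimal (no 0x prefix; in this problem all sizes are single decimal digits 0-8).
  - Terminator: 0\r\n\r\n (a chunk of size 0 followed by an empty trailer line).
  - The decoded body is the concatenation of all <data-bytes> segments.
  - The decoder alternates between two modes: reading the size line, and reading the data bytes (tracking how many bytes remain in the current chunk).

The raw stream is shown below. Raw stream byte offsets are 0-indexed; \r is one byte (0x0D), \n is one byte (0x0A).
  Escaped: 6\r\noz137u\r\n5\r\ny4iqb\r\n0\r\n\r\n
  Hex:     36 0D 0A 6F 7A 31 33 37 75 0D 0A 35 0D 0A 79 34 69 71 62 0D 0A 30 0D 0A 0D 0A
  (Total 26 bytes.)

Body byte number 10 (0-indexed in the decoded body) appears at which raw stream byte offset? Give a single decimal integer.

Chunk 1: stream[0..1]='6' size=0x6=6, data at stream[3..9]='oz137u' -> body[0..6], body so far='oz137u'
Chunk 2: stream[11..12]='5' size=0x5=5, data at stream[14..19]='y4iqb' -> body[6..11], body so far='oz137uy4iqb'
Chunk 3: stream[21..22]='0' size=0 (terminator). Final body='oz137uy4iqb' (11 bytes)
Body byte 10 at stream offset 18

Answer: 18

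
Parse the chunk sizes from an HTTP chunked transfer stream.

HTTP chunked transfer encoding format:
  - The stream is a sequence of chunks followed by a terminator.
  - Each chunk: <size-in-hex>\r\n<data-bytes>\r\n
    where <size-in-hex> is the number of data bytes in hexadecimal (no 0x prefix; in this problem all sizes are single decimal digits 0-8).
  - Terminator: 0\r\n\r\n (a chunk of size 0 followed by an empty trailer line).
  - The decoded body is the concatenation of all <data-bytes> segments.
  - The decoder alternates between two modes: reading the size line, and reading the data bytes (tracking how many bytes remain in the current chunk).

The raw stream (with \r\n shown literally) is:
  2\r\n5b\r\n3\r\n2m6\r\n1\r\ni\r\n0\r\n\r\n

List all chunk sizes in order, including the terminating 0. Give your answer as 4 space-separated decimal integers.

Chunk 1: stream[0..1]='2' size=0x2=2, data at stream[3..5]='5b' -> body[0..2], body so far='5b'
Chunk 2: stream[7..8]='3' size=0x3=3, data at stream[10..13]='2m6' -> body[2..5], body so far='5b2m6'
Chunk 3: stream[15..16]='1' size=0x1=1, data at stream[18..19]='i' -> body[5..6], body so far='5b2m6i'
Chunk 4: stream[21..22]='0' size=0 (terminator). Final body='5b2m6i' (6 bytes)

Answer: 2 3 1 0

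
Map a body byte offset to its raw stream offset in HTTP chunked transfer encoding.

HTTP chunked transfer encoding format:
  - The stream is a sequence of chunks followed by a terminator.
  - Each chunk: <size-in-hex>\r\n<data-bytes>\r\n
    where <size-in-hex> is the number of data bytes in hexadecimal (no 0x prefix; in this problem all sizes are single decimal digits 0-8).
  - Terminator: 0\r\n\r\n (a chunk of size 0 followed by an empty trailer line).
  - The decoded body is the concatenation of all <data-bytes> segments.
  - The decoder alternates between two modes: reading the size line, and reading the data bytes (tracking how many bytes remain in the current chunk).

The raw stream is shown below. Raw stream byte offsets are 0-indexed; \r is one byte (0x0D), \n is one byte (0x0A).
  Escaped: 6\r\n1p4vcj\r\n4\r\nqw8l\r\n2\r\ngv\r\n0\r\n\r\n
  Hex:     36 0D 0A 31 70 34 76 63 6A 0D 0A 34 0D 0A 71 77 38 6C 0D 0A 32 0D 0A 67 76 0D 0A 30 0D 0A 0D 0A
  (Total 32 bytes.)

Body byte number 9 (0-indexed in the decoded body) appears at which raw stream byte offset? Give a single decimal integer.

Chunk 1: stream[0..1]='6' size=0x6=6, data at stream[3..9]='1p4vcj' -> body[0..6], body so far='1p4vcj'
Chunk 2: stream[11..12]='4' size=0x4=4, data at stream[14..18]='qw8l' -> body[6..10], body so far='1p4vcjqw8l'
Chunk 3: stream[20..21]='2' size=0x2=2, data at stream[23..25]='gv' -> body[10..12], body so far='1p4vcjqw8lgv'
Chunk 4: stream[27..28]='0' size=0 (terminator). Final body='1p4vcjqw8lgv' (12 bytes)
Body byte 9 at stream offset 17

Answer: 17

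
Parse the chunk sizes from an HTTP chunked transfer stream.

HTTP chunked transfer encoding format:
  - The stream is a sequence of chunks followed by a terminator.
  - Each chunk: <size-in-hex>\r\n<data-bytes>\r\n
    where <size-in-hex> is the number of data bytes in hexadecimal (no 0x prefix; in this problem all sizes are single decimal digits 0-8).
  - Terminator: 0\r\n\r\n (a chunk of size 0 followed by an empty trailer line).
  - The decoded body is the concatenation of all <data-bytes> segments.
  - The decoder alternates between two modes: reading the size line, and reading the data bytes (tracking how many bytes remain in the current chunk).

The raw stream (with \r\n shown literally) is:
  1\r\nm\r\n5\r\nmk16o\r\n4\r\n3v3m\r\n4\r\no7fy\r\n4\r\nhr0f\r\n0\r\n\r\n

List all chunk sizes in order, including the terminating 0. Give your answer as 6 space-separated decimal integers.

Answer: 1 5 4 4 4 0

Derivation:
Chunk 1: stream[0..1]='1' size=0x1=1, data at stream[3..4]='m' -> body[0..1], body so far='m'
Chunk 2: stream[6..7]='5' size=0x5=5, data at stream[9..14]='mk16o' -> body[1..6], body so far='mmk16o'
Chunk 3: stream[16..17]='4' size=0x4=4, data at stream[19..23]='3v3m' -> body[6..10], body so far='mmk16o3v3m'
Chunk 4: stream[25..26]='4' size=0x4=4, data at stream[28..32]='o7fy' -> body[10..14], body so far='mmk16o3v3mo7fy'
Chunk 5: stream[34..35]='4' size=0x4=4, data at stream[37..41]='hr0f' -> body[14..18], body so far='mmk16o3v3mo7fyhr0f'
Chunk 6: stream[43..44]='0' size=0 (terminator). Final body='mmk16o3v3mo7fyhr0f' (18 bytes)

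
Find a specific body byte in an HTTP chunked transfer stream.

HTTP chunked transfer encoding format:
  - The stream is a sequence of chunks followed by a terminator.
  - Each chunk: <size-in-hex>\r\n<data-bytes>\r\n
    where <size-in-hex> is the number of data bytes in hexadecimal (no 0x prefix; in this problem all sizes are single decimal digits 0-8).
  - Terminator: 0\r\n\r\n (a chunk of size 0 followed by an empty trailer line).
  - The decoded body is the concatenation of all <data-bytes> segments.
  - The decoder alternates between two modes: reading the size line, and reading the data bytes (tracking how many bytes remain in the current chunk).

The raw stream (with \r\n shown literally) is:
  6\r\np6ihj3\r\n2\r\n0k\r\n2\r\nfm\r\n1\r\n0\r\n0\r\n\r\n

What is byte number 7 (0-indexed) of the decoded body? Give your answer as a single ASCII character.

Answer: k

Derivation:
Chunk 1: stream[0..1]='6' size=0x6=6, data at stream[3..9]='p6ihj3' -> body[0..6], body so far='p6ihj3'
Chunk 2: stream[11..12]='2' size=0x2=2, data at stream[14..16]='0k' -> body[6..8], body so far='p6ihj30k'
Chunk 3: stream[18..19]='2' size=0x2=2, data at stream[21..23]='fm' -> body[8..10], body so far='p6ihj30kfm'
Chunk 4: stream[25..26]='1' size=0x1=1, data at stream[28..29]='0' -> body[10..11], body so far='p6ihj30kfm0'
Chunk 5: stream[31..32]='0' size=0 (terminator). Final body='p6ihj30kfm0' (11 bytes)
Body byte 7 = 'k'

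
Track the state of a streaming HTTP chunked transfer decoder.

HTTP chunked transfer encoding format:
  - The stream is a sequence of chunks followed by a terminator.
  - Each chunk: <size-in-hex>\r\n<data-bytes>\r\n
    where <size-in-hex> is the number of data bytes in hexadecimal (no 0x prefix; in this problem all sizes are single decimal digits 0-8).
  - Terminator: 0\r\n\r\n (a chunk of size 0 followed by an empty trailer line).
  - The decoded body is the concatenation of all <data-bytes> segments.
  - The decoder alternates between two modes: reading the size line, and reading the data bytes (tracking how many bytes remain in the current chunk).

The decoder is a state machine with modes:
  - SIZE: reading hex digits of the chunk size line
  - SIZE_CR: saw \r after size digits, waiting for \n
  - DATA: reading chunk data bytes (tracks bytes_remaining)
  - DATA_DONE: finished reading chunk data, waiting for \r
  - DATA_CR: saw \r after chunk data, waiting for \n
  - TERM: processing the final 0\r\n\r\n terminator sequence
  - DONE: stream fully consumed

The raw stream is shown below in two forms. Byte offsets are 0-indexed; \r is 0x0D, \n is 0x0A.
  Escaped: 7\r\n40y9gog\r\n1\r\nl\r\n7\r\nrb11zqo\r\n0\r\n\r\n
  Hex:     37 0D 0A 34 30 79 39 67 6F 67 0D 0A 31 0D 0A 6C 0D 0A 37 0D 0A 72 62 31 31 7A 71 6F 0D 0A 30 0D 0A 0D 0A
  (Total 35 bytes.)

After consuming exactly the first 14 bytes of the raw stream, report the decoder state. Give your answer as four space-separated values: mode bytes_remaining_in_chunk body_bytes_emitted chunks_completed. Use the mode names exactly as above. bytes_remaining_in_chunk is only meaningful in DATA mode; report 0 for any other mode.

Answer: SIZE_CR 0 7 1

Derivation:
Byte 0 = '7': mode=SIZE remaining=0 emitted=0 chunks_done=0
Byte 1 = 0x0D: mode=SIZE_CR remaining=0 emitted=0 chunks_done=0
Byte 2 = 0x0A: mode=DATA remaining=7 emitted=0 chunks_done=0
Byte 3 = '4': mode=DATA remaining=6 emitted=1 chunks_done=0
Byte 4 = '0': mode=DATA remaining=5 emitted=2 chunks_done=0
Byte 5 = 'y': mode=DATA remaining=4 emitted=3 chunks_done=0
Byte 6 = '9': mode=DATA remaining=3 emitted=4 chunks_done=0
Byte 7 = 'g': mode=DATA remaining=2 emitted=5 chunks_done=0
Byte 8 = 'o': mode=DATA remaining=1 emitted=6 chunks_done=0
Byte 9 = 'g': mode=DATA_DONE remaining=0 emitted=7 chunks_done=0
Byte 10 = 0x0D: mode=DATA_CR remaining=0 emitted=7 chunks_done=0
Byte 11 = 0x0A: mode=SIZE remaining=0 emitted=7 chunks_done=1
Byte 12 = '1': mode=SIZE remaining=0 emitted=7 chunks_done=1
Byte 13 = 0x0D: mode=SIZE_CR remaining=0 emitted=7 chunks_done=1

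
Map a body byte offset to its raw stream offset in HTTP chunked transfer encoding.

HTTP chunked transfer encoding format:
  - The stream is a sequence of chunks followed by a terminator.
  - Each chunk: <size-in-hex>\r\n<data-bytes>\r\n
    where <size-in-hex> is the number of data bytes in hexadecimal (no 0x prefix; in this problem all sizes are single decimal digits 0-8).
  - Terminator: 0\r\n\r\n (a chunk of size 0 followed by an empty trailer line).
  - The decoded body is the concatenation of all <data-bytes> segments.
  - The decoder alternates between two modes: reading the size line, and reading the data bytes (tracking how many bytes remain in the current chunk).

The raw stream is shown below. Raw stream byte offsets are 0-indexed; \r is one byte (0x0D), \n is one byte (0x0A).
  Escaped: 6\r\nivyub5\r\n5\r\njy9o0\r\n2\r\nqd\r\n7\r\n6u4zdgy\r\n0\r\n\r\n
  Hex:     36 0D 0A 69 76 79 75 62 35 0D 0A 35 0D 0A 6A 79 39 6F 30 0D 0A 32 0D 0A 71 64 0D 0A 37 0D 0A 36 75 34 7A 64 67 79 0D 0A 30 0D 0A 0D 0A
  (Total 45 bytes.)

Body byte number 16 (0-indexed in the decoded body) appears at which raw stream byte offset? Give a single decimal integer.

Chunk 1: stream[0..1]='6' size=0x6=6, data at stream[3..9]='ivyub5' -> body[0..6], body so far='ivyub5'
Chunk 2: stream[11..12]='5' size=0x5=5, data at stream[14..19]='jy9o0' -> body[6..11], body so far='ivyub5jy9o0'
Chunk 3: stream[21..22]='2' size=0x2=2, data at stream[24..26]='qd' -> body[11..13], body so far='ivyub5jy9o0qd'
Chunk 4: stream[28..29]='7' size=0x7=7, data at stream[31..38]='6u4zdgy' -> body[13..20], body so far='ivyub5jy9o0qd6u4zdgy'
Chunk 5: stream[40..41]='0' size=0 (terminator). Final body='ivyub5jy9o0qd6u4zdgy' (20 bytes)
Body byte 16 at stream offset 34

Answer: 34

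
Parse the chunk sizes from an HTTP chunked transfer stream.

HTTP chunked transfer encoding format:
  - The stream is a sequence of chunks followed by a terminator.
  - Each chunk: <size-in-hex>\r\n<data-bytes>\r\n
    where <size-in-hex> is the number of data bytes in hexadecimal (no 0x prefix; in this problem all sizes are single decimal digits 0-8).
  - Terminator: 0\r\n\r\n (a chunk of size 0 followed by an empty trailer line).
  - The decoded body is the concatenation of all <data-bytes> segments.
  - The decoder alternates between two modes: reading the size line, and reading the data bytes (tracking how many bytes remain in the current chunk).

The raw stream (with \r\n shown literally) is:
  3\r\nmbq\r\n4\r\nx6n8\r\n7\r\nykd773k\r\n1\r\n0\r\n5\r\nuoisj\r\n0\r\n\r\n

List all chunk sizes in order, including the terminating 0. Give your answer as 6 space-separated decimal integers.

Answer: 3 4 7 1 5 0

Derivation:
Chunk 1: stream[0..1]='3' size=0x3=3, data at stream[3..6]='mbq' -> body[0..3], body so far='mbq'
Chunk 2: stream[8..9]='4' size=0x4=4, data at stream[11..15]='x6n8' -> body[3..7], body so far='mbqx6n8'
Chunk 3: stream[17..18]='7' size=0x7=7, data at stream[20..27]='ykd773k' -> body[7..14], body so far='mbqx6n8ykd773k'
Chunk 4: stream[29..30]='1' size=0x1=1, data at stream[32..33]='0' -> body[14..15], body so far='mbqx6n8ykd773k0'
Chunk 5: stream[35..36]='5' size=0x5=5, data at stream[38..43]='uoisj' -> body[15..20], body so far='mbqx6n8ykd773k0uoisj'
Chunk 6: stream[45..46]='0' size=0 (terminator). Final body='mbqx6n8ykd773k0uoisj' (20 bytes)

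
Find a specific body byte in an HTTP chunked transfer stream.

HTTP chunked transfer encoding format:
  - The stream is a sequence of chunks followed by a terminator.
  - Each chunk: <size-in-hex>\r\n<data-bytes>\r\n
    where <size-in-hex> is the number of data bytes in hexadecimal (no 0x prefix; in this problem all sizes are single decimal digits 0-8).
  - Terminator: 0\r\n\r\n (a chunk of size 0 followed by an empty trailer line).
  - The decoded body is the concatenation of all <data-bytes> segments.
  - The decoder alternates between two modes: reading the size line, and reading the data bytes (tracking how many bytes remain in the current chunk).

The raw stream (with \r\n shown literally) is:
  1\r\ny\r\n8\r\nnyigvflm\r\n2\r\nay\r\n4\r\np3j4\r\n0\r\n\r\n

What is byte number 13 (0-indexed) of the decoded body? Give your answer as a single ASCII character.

Chunk 1: stream[0..1]='1' size=0x1=1, data at stream[3..4]='y' -> body[0..1], body so far='y'
Chunk 2: stream[6..7]='8' size=0x8=8, data at stream[9..17]='nyigvflm' -> body[1..9], body so far='ynyigvflm'
Chunk 3: stream[19..20]='2' size=0x2=2, data at stream[22..24]='ay' -> body[9..11], body so far='ynyigvflmay'
Chunk 4: stream[26..27]='4' size=0x4=4, data at stream[29..33]='p3j4' -> body[11..15], body so far='ynyigvflmayp3j4'
Chunk 5: stream[35..36]='0' size=0 (terminator). Final body='ynyigvflmayp3j4' (15 bytes)
Body byte 13 = 'j'

Answer: j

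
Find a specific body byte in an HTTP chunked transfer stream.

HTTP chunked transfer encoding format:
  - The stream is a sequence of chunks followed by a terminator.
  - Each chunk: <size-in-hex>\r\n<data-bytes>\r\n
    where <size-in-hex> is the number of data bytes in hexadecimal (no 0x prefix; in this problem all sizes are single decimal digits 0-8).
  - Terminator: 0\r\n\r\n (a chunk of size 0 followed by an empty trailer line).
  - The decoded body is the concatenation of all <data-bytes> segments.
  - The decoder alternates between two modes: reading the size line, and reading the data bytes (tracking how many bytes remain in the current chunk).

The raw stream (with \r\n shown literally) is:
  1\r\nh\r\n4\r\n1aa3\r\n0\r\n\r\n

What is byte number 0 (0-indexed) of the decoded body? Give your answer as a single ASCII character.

Chunk 1: stream[0..1]='1' size=0x1=1, data at stream[3..4]='h' -> body[0..1], body so far='h'
Chunk 2: stream[6..7]='4' size=0x4=4, data at stream[9..13]='1aa3' -> body[1..5], body so far='h1aa3'
Chunk 3: stream[15..16]='0' size=0 (terminator). Final body='h1aa3' (5 bytes)
Body byte 0 = 'h'

Answer: h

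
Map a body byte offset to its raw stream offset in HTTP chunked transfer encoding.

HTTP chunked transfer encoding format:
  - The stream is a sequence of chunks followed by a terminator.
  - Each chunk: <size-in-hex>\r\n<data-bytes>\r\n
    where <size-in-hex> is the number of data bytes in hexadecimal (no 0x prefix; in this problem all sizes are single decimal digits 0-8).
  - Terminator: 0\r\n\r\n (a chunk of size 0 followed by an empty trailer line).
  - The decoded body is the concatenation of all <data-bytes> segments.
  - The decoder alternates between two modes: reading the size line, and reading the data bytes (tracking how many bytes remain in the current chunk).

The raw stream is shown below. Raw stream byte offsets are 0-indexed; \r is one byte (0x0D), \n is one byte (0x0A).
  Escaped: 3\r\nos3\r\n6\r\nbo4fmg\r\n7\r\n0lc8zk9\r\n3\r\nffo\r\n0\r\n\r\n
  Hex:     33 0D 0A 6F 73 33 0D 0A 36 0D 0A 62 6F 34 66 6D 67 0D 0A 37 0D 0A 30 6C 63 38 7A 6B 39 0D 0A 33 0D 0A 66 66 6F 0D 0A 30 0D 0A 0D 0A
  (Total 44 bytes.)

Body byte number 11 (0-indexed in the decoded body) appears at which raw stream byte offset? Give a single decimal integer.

Chunk 1: stream[0..1]='3' size=0x3=3, data at stream[3..6]='os3' -> body[0..3], body so far='os3'
Chunk 2: stream[8..9]='6' size=0x6=6, data at stream[11..17]='bo4fmg' -> body[3..9], body so far='os3bo4fmg'
Chunk 3: stream[19..20]='7' size=0x7=7, data at stream[22..29]='0lc8zk9' -> body[9..16], body so far='os3bo4fmg0lc8zk9'
Chunk 4: stream[31..32]='3' size=0x3=3, data at stream[34..37]='ffo' -> body[16..19], body so far='os3bo4fmg0lc8zk9ffo'
Chunk 5: stream[39..40]='0' size=0 (terminator). Final body='os3bo4fmg0lc8zk9ffo' (19 bytes)
Body byte 11 at stream offset 24

Answer: 24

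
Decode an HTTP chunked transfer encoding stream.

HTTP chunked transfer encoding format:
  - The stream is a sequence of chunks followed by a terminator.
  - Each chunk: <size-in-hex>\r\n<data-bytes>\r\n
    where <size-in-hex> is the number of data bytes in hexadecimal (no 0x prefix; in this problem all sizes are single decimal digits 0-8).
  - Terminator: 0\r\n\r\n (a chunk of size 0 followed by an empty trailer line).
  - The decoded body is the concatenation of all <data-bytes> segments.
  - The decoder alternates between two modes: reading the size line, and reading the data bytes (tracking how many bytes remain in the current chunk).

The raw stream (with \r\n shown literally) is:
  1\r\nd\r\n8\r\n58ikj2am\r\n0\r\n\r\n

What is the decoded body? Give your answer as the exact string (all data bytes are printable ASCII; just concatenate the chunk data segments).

Answer: d58ikj2am

Derivation:
Chunk 1: stream[0..1]='1' size=0x1=1, data at stream[3..4]='d' -> body[0..1], body so far='d'
Chunk 2: stream[6..7]='8' size=0x8=8, data at stream[9..17]='58ikj2am' -> body[1..9], body so far='d58ikj2am'
Chunk 3: stream[19..20]='0' size=0 (terminator). Final body='d58ikj2am' (9 bytes)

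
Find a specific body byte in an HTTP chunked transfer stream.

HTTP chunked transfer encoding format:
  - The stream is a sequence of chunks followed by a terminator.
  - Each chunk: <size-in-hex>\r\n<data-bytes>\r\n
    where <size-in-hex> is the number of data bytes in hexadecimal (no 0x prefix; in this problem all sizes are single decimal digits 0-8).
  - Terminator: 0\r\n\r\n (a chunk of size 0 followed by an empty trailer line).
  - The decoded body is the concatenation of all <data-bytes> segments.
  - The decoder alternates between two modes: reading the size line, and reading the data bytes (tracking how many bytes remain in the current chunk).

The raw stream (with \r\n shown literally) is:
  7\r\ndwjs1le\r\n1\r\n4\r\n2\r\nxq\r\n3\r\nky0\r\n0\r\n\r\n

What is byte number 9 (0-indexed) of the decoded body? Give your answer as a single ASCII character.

Chunk 1: stream[0..1]='7' size=0x7=7, data at stream[3..10]='dwjs1le' -> body[0..7], body so far='dwjs1le'
Chunk 2: stream[12..13]='1' size=0x1=1, data at stream[15..16]='4' -> body[7..8], body so far='dwjs1le4'
Chunk 3: stream[18..19]='2' size=0x2=2, data at stream[21..23]='xq' -> body[8..10], body so far='dwjs1le4xq'
Chunk 4: stream[25..26]='3' size=0x3=3, data at stream[28..31]='ky0' -> body[10..13], body so far='dwjs1le4xqky0'
Chunk 5: stream[33..34]='0' size=0 (terminator). Final body='dwjs1le4xqky0' (13 bytes)
Body byte 9 = 'q'

Answer: q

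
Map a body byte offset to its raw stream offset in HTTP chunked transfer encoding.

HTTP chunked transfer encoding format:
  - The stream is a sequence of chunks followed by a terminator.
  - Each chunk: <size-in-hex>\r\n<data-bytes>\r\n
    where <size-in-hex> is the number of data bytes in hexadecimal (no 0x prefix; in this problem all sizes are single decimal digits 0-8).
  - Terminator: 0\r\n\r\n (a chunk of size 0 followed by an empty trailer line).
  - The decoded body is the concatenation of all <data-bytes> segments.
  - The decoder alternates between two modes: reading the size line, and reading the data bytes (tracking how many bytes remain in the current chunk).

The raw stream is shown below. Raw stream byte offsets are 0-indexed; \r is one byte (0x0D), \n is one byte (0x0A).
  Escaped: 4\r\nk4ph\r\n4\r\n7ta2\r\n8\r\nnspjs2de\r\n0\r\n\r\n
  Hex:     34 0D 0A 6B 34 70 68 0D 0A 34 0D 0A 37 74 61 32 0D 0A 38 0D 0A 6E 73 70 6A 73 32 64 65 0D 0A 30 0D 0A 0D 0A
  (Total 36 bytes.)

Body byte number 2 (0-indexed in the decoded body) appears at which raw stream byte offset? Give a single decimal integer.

Chunk 1: stream[0..1]='4' size=0x4=4, data at stream[3..7]='k4ph' -> body[0..4], body so far='k4ph'
Chunk 2: stream[9..10]='4' size=0x4=4, data at stream[12..16]='7ta2' -> body[4..8], body so far='k4ph7ta2'
Chunk 3: stream[18..19]='8' size=0x8=8, data at stream[21..29]='nspjs2de' -> body[8..16], body so far='k4ph7ta2nspjs2de'
Chunk 4: stream[31..32]='0' size=0 (terminator). Final body='k4ph7ta2nspjs2de' (16 bytes)
Body byte 2 at stream offset 5

Answer: 5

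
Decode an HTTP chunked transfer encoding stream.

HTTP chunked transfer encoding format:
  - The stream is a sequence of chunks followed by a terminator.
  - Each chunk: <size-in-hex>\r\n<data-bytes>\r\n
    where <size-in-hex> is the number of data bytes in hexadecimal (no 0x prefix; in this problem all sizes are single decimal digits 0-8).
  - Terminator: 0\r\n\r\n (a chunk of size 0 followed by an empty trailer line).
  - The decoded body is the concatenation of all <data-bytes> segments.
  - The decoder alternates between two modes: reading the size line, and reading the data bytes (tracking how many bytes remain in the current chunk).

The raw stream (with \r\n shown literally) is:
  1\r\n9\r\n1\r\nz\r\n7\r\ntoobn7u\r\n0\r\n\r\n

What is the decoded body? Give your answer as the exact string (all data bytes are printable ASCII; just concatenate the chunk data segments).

Chunk 1: stream[0..1]='1' size=0x1=1, data at stream[3..4]='9' -> body[0..1], body so far='9'
Chunk 2: stream[6..7]='1' size=0x1=1, data at stream[9..10]='z' -> body[1..2], body so far='9z'
Chunk 3: stream[12..13]='7' size=0x7=7, data at stream[15..22]='toobn7u' -> body[2..9], body so far='9ztoobn7u'
Chunk 4: stream[24..25]='0' size=0 (terminator). Final body='9ztoobn7u' (9 bytes)

Answer: 9ztoobn7u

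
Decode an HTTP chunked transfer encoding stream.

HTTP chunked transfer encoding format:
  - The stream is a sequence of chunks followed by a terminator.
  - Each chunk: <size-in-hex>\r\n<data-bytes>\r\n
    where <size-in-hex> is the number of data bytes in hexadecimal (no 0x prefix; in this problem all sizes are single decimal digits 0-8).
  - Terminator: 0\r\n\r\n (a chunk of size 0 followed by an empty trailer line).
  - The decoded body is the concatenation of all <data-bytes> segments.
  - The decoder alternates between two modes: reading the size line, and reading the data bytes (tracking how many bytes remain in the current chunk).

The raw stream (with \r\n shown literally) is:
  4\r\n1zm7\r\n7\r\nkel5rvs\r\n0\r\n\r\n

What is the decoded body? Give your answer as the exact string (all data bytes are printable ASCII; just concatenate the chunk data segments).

Chunk 1: stream[0..1]='4' size=0x4=4, data at stream[3..7]='1zm7' -> body[0..4], body so far='1zm7'
Chunk 2: stream[9..10]='7' size=0x7=7, data at stream[12..19]='kel5rvs' -> body[4..11], body so far='1zm7kel5rvs'
Chunk 3: stream[21..22]='0' size=0 (terminator). Final body='1zm7kel5rvs' (11 bytes)

Answer: 1zm7kel5rvs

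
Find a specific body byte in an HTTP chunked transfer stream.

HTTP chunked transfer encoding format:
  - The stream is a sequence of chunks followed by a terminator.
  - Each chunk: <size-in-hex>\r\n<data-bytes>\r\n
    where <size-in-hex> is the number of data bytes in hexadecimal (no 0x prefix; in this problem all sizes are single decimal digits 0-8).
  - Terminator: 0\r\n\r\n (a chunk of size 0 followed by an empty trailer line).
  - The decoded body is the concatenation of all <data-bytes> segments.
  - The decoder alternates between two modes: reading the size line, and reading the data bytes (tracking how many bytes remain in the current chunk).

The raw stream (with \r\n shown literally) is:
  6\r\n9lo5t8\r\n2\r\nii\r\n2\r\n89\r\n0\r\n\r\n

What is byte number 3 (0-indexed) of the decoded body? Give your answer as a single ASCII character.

Answer: 5

Derivation:
Chunk 1: stream[0..1]='6' size=0x6=6, data at stream[3..9]='9lo5t8' -> body[0..6], body so far='9lo5t8'
Chunk 2: stream[11..12]='2' size=0x2=2, data at stream[14..16]='ii' -> body[6..8], body so far='9lo5t8ii'
Chunk 3: stream[18..19]='2' size=0x2=2, data at stream[21..23]='89' -> body[8..10], body so far='9lo5t8ii89'
Chunk 4: stream[25..26]='0' size=0 (terminator). Final body='9lo5t8ii89' (10 bytes)
Body byte 3 = '5'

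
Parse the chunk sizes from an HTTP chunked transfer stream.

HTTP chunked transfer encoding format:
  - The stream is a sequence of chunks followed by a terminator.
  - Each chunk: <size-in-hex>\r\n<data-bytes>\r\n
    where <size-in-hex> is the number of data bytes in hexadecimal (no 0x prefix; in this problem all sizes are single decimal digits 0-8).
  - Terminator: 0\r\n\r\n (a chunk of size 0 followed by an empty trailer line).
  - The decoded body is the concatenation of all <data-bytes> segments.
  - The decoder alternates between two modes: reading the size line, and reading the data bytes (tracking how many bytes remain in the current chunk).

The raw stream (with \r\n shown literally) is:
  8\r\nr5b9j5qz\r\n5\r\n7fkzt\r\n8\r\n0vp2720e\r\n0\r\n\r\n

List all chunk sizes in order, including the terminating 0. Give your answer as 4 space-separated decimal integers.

Chunk 1: stream[0..1]='8' size=0x8=8, data at stream[3..11]='r5b9j5qz' -> body[0..8], body so far='r5b9j5qz'
Chunk 2: stream[13..14]='5' size=0x5=5, data at stream[16..21]='7fkzt' -> body[8..13], body so far='r5b9j5qz7fkzt'
Chunk 3: stream[23..24]='8' size=0x8=8, data at stream[26..34]='0vp2720e' -> body[13..21], body so far='r5b9j5qz7fkzt0vp2720e'
Chunk 4: stream[36..37]='0' size=0 (terminator). Final body='r5b9j5qz7fkzt0vp2720e' (21 bytes)

Answer: 8 5 8 0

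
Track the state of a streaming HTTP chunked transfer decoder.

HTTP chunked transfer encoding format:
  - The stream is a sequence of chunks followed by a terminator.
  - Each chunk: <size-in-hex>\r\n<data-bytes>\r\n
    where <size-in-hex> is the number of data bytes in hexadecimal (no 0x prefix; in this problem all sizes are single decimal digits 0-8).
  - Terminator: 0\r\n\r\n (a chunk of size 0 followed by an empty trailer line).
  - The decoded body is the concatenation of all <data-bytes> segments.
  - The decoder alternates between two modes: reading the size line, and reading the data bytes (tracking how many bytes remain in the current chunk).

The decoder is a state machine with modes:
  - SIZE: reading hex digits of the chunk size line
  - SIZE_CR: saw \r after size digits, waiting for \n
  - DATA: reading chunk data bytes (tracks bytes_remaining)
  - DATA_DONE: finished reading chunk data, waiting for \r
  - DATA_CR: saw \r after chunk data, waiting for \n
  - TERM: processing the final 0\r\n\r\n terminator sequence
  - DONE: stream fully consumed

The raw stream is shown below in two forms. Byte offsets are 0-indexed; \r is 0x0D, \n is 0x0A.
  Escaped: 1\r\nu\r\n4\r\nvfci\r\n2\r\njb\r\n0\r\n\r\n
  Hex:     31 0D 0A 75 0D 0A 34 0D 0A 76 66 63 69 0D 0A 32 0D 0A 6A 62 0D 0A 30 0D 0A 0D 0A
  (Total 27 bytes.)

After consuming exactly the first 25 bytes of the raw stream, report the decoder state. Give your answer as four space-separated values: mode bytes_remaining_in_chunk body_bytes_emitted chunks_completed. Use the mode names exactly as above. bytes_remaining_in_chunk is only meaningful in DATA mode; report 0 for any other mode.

Answer: TERM 0 7 3

Derivation:
Byte 0 = '1': mode=SIZE remaining=0 emitted=0 chunks_done=0
Byte 1 = 0x0D: mode=SIZE_CR remaining=0 emitted=0 chunks_done=0
Byte 2 = 0x0A: mode=DATA remaining=1 emitted=0 chunks_done=0
Byte 3 = 'u': mode=DATA_DONE remaining=0 emitted=1 chunks_done=0
Byte 4 = 0x0D: mode=DATA_CR remaining=0 emitted=1 chunks_done=0
Byte 5 = 0x0A: mode=SIZE remaining=0 emitted=1 chunks_done=1
Byte 6 = '4': mode=SIZE remaining=0 emitted=1 chunks_done=1
Byte 7 = 0x0D: mode=SIZE_CR remaining=0 emitted=1 chunks_done=1
Byte 8 = 0x0A: mode=DATA remaining=4 emitted=1 chunks_done=1
Byte 9 = 'v': mode=DATA remaining=3 emitted=2 chunks_done=1
Byte 10 = 'f': mode=DATA remaining=2 emitted=3 chunks_done=1
Byte 11 = 'c': mode=DATA remaining=1 emitted=4 chunks_done=1
Byte 12 = 'i': mode=DATA_DONE remaining=0 emitted=5 chunks_done=1
Byte 13 = 0x0D: mode=DATA_CR remaining=0 emitted=5 chunks_done=1
Byte 14 = 0x0A: mode=SIZE remaining=0 emitted=5 chunks_done=2
Byte 15 = '2': mode=SIZE remaining=0 emitted=5 chunks_done=2
Byte 16 = 0x0D: mode=SIZE_CR remaining=0 emitted=5 chunks_done=2
Byte 17 = 0x0A: mode=DATA remaining=2 emitted=5 chunks_done=2
Byte 18 = 'j': mode=DATA remaining=1 emitted=6 chunks_done=2
Byte 19 = 'b': mode=DATA_DONE remaining=0 emitted=7 chunks_done=2
Byte 20 = 0x0D: mode=DATA_CR remaining=0 emitted=7 chunks_done=2
Byte 21 = 0x0A: mode=SIZE remaining=0 emitted=7 chunks_done=3
Byte 22 = '0': mode=SIZE remaining=0 emitted=7 chunks_done=3
Byte 23 = 0x0D: mode=SIZE_CR remaining=0 emitted=7 chunks_done=3
Byte 24 = 0x0A: mode=TERM remaining=0 emitted=7 chunks_done=3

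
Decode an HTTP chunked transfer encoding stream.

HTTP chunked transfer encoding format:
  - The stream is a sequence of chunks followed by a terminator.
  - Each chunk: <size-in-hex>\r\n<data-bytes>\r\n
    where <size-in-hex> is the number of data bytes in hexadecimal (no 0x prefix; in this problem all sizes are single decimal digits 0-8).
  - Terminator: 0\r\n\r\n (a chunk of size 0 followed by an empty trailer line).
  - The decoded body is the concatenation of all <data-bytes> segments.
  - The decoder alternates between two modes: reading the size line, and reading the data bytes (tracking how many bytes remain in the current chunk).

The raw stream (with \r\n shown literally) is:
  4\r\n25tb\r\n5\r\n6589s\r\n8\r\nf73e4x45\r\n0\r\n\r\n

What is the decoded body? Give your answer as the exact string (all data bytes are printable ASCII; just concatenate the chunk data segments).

Chunk 1: stream[0..1]='4' size=0x4=4, data at stream[3..7]='25tb' -> body[0..4], body so far='25tb'
Chunk 2: stream[9..10]='5' size=0x5=5, data at stream[12..17]='6589s' -> body[4..9], body so far='25tb6589s'
Chunk 3: stream[19..20]='8' size=0x8=8, data at stream[22..30]='f73e4x45' -> body[9..17], body so far='25tb6589sf73e4x45'
Chunk 4: stream[32..33]='0' size=0 (terminator). Final body='25tb6589sf73e4x45' (17 bytes)

Answer: 25tb6589sf73e4x45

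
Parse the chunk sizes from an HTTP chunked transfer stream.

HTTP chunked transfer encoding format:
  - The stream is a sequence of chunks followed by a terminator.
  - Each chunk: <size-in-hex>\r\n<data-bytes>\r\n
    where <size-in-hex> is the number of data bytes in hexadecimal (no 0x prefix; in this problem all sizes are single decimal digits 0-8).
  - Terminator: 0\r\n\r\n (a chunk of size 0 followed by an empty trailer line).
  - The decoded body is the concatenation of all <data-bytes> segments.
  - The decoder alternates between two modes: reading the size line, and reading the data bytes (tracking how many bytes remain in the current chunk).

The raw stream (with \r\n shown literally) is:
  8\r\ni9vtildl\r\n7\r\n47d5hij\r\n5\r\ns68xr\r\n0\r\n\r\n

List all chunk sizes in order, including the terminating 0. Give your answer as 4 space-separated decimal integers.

Answer: 8 7 5 0

Derivation:
Chunk 1: stream[0..1]='8' size=0x8=8, data at stream[3..11]='i9vtildl' -> body[0..8], body so far='i9vtildl'
Chunk 2: stream[13..14]='7' size=0x7=7, data at stream[16..23]='47d5hij' -> body[8..15], body so far='i9vtildl47d5hij'
Chunk 3: stream[25..26]='5' size=0x5=5, data at stream[28..33]='s68xr' -> body[15..20], body so far='i9vtildl47d5hijs68xr'
Chunk 4: stream[35..36]='0' size=0 (terminator). Final body='i9vtildl47d5hijs68xr' (20 bytes)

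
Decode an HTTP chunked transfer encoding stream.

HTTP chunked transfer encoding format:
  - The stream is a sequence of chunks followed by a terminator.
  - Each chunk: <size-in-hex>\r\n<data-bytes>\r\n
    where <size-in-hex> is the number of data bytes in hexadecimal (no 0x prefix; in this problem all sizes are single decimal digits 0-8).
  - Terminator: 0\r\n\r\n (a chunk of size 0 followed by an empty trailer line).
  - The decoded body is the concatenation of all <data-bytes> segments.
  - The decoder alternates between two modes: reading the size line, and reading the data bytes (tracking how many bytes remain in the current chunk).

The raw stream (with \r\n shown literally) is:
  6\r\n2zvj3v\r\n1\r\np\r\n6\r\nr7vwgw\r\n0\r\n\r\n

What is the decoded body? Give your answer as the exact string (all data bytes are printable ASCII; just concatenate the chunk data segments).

Chunk 1: stream[0..1]='6' size=0x6=6, data at stream[3..9]='2zvj3v' -> body[0..6], body so far='2zvj3v'
Chunk 2: stream[11..12]='1' size=0x1=1, data at stream[14..15]='p' -> body[6..7], body so far='2zvj3vp'
Chunk 3: stream[17..18]='6' size=0x6=6, data at stream[20..26]='r7vwgw' -> body[7..13], body so far='2zvj3vpr7vwgw'
Chunk 4: stream[28..29]='0' size=0 (terminator). Final body='2zvj3vpr7vwgw' (13 bytes)

Answer: 2zvj3vpr7vwgw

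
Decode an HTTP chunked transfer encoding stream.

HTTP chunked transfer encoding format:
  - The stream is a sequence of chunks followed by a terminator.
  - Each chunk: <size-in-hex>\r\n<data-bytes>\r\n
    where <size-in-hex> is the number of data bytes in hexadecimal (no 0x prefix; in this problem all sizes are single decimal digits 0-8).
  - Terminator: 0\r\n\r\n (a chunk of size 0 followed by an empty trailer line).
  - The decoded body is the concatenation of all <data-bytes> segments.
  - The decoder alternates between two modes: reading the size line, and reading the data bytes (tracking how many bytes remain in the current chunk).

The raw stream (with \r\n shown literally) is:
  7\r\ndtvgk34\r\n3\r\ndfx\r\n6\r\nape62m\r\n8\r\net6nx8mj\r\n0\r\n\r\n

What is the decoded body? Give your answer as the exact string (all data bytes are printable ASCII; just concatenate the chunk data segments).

Chunk 1: stream[0..1]='7' size=0x7=7, data at stream[3..10]='dtvgk34' -> body[0..7], body so far='dtvgk34'
Chunk 2: stream[12..13]='3' size=0x3=3, data at stream[15..18]='dfx' -> body[7..10], body so far='dtvgk34dfx'
Chunk 3: stream[20..21]='6' size=0x6=6, data at stream[23..29]='ape62m' -> body[10..16], body so far='dtvgk34dfxape62m'
Chunk 4: stream[31..32]='8' size=0x8=8, data at stream[34..42]='et6nx8mj' -> body[16..24], body so far='dtvgk34dfxape62met6nx8mj'
Chunk 5: stream[44..45]='0' size=0 (terminator). Final body='dtvgk34dfxape62met6nx8mj' (24 bytes)

Answer: dtvgk34dfxape62met6nx8mj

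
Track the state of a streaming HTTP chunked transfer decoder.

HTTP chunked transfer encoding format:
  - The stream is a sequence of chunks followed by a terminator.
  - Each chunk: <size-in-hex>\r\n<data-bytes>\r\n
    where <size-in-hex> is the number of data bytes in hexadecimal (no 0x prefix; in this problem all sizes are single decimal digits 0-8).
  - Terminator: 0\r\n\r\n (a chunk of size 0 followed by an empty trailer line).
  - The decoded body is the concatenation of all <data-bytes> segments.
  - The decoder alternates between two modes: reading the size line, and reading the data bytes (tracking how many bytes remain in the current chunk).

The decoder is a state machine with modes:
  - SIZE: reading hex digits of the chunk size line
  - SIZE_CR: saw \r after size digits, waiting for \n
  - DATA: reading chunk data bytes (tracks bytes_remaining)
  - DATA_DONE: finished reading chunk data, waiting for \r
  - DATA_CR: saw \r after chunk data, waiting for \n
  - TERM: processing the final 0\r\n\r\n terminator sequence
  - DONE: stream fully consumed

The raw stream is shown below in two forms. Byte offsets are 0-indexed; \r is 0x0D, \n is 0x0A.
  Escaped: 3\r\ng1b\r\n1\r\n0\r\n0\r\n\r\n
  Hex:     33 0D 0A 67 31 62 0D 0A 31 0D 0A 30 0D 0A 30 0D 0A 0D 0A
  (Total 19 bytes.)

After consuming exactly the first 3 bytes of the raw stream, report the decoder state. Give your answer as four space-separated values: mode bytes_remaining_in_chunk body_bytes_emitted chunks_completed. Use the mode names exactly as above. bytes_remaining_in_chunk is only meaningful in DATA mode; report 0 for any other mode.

Byte 0 = '3': mode=SIZE remaining=0 emitted=0 chunks_done=0
Byte 1 = 0x0D: mode=SIZE_CR remaining=0 emitted=0 chunks_done=0
Byte 2 = 0x0A: mode=DATA remaining=3 emitted=0 chunks_done=0

Answer: DATA 3 0 0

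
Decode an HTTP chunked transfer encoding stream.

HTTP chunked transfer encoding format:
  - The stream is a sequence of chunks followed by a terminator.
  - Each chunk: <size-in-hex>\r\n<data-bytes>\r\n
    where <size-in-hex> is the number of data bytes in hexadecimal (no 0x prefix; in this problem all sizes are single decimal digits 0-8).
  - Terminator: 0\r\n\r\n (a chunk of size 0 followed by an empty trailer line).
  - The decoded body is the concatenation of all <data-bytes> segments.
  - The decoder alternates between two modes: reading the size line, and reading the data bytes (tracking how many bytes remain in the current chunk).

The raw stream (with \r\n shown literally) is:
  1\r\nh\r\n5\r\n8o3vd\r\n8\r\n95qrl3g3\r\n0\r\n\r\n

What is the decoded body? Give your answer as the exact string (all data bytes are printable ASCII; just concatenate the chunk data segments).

Chunk 1: stream[0..1]='1' size=0x1=1, data at stream[3..4]='h' -> body[0..1], body so far='h'
Chunk 2: stream[6..7]='5' size=0x5=5, data at stream[9..14]='8o3vd' -> body[1..6], body so far='h8o3vd'
Chunk 3: stream[16..17]='8' size=0x8=8, data at stream[19..27]='95qrl3g3' -> body[6..14], body so far='h8o3vd95qrl3g3'
Chunk 4: stream[29..30]='0' size=0 (terminator). Final body='h8o3vd95qrl3g3' (14 bytes)

Answer: h8o3vd95qrl3g3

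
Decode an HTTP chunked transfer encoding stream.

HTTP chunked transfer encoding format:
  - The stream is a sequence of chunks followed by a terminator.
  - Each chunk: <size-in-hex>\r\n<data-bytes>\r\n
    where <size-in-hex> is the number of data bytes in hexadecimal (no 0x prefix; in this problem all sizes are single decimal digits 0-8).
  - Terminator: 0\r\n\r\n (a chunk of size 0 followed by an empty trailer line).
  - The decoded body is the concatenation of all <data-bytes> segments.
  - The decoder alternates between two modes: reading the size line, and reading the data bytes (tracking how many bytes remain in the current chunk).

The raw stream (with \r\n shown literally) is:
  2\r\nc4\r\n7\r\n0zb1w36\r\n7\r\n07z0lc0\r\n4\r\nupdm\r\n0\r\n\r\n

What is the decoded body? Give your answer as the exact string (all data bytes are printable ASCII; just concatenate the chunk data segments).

Answer: c40zb1w3607z0lc0updm

Derivation:
Chunk 1: stream[0..1]='2' size=0x2=2, data at stream[3..5]='c4' -> body[0..2], body so far='c4'
Chunk 2: stream[7..8]='7' size=0x7=7, data at stream[10..17]='0zb1w36' -> body[2..9], body so far='c40zb1w36'
Chunk 3: stream[19..20]='7' size=0x7=7, data at stream[22..29]='07z0lc0' -> body[9..16], body so far='c40zb1w3607z0lc0'
Chunk 4: stream[31..32]='4' size=0x4=4, data at stream[34..38]='updm' -> body[16..20], body so far='c40zb1w3607z0lc0updm'
Chunk 5: stream[40..41]='0' size=0 (terminator). Final body='c40zb1w3607z0lc0updm' (20 bytes)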